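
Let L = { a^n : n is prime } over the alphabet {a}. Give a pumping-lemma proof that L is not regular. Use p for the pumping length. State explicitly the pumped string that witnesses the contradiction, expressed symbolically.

a^{q(1+k)}

Toward a contradiction, assume L is regular with pumping length p.
Let q be a prime with q ≥ p+2 (infinitely many primes exist), and take w = a^q ∈ L with |w| = q ≥ p.
By the pumping lemma, w = xyz with |xy| ≤ p and |y| ≥ 1.
Then y = a^k for some k with 1 ≤ k ≤ p.
Since 1 ≤ k ≤ p, |xz| = q-k. Pump with i = q+1: |xy^{q+1}z| = (q-k)+(q+1)k = q+qk = q(1+k), which is composite (both factors ≥ 2). So xy^{q+1}z = a^{q(1+k)} ∉ L.
This contradicts the pumping lemma, so L is not regular.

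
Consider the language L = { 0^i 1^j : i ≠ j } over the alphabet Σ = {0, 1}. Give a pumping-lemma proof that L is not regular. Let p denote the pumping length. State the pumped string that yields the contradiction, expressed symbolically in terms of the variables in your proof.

Toward a contradiction, assume L is regular with pumping length p.
Choose w = 0^p 1^{p+p!}. Since p ≠ p+p!, w ∈ L; and |w| ≥ p.
By the pumping lemma, w = xyz with |xy| ≤ p and |y| > 0.
Since the first p symbols of w are all 0's and |xy| ≤ p, y lies entirely in the leading 0-block: y = 0^k for some k with 1 ≤ k ≤ p.
Since 1 ≤ k ≤ p, k divides p!; set t = 1 + p!/k. Then xy^t z has p + (p!/k)·k = p + p! copies of 0. Now the 0-count equals the 1-count, so i ≠ j fails. So xy^t z = 0^{p+p!} 1^{p+p!} ∉ L.
This is a contradiction; hence L is not regular.

0^{p+p!} 1^{p+p!}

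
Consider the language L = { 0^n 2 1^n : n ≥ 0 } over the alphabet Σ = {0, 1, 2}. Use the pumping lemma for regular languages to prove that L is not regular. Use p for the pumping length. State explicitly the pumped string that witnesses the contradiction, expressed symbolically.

0^{p+k} 2 1^p

Assume L is regular. Let p be the pumping length given by the pumping lemma.
Take w = 0^p 2 1^p ∈ L with |w| = 2p+1 ≥ p.
The pumping lemma gives a decomposition w = xyz where |xy| ≤ p and y is nonempty.
Because |xy| ≤ p and w begins with p copies of 0, we have y = 0^k with 1 ≤ k ≤ p.
Pump with i = 2: xy^2z = 0^{p+k} 2 1^p, which would require p+k = p. But k ≥ 1, so xy^2z ∉ L.
This contradicts the pumping lemma, so L is not regular.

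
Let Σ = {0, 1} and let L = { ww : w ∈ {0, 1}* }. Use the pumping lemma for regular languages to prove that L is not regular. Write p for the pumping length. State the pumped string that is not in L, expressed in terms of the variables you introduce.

0^{p+k} 1^p 0^p 1^p

Toward a contradiction, assume L is regular with pumping length p.
Take w = 0^p 1^p 0^p 1^p = uu where u = 0^p1^p; then w ∈ L and |w| = 4p ≥ p.
Write w = xyz as guaranteed by the lemma, with |xy| ≤ p and |y| ≥ 1.
The first p characters of w are 0's, so xy (and hence y) consists only of 0's. Write y = 0^k, 1 ≤ k ≤ p.
Pump with i = 2: xy^2z = 0^{p+k} 1^p 0^p 1^p, of length 4p+k. Suppose this equals vv. The string starts with 0 and ends with 1, so v does too; thus the boundary between the two copies of v is a 1→0 transition. There is exactly one such transition, at position 2p+k, so |v| = 2p+k and |vv| = 4p+2k ≠ 4p+k since k ≥ 1. So xy^2z ∉ L.
This is a contradiction; hence L is not regular.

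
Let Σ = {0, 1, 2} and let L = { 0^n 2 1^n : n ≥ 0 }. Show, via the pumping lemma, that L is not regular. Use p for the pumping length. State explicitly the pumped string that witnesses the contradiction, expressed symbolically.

0^{p+k} 2 1^p

Toward a contradiction, assume L is regular with pumping length p.
Take w = 0^p 2 1^p ∈ L with |w| = 2p+1 ≥ p.
The pumping lemma gives a decomposition w = xyz where |xy| ≤ p and |y| > 0.
Since the first p symbols of w are all 0's and |xy| ≤ p, y lies entirely in the leading 0-block: y = 0^k for some k with 1 ≤ k ≤ p.
Pump with i = 2: xy^2z = 0^{p+k} 2 1^p, which would require p+k = p. But k ≥ 1, so xy^2z ∉ L.
This contradicts the pumping lemma, so L is not regular.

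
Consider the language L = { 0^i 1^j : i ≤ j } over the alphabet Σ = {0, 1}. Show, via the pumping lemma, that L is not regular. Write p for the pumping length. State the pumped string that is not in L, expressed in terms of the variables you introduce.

Assume L is regular. Let p be the pumping length given by the pumping lemma.
Choose w = 0^p 1^p ∈ L, with |w| = 2p ≥ p.
The pumping lemma gives a decomposition w = xyz where |xy| ≤ p and |y| > 0.
Because |xy| ≤ p and w begins with p copies of 0, we have y = 0^k with 1 ≤ k ≤ p.
Consider xy^2z = 0^{p+k} 1^p. Since k ≥ 1, the 0-count p+k exceeds the 1-count p, so i ≤ j fails; thus xy^2z ∉ L.
This is a contradiction; hence L is not regular.

0^{p+k} 1^p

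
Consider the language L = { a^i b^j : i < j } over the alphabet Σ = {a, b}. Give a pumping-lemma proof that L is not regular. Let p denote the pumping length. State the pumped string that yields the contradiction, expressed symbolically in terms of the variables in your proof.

Suppose for contradiction that L is regular, and let p be the pumping length.
Choose w = a^p b^{p+1} ∈ L, with |w| = 2p+1 ≥ p.
Write w = xyz as guaranteed by the lemma, with |xy| ≤ p and |y| > 0.
The first p characters of w are a's, so xy (and hence y) consists only of a's. Write y = a^k, 1 ≤ k ≤ p.
Consider xy^2z = a^{p+k} b^{p+1}. Since k ≥ 1, the a-count p+k is at least p+1, so i < j fails; thus xy^2z ∉ L.
This contradicts the pumping lemma, so L is not regular.

a^{p+k} b^{p+1}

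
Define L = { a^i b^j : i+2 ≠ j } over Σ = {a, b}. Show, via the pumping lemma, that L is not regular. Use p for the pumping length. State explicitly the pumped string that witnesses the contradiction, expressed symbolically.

a^{p+p!} b^{p+p!+2}

Toward a contradiction, assume L is regular with pumping length p.
Choose w = a^p b^{p+p!+2}. Since p ≠ (p+p!+2)-2 = p+p!, w ∈ L; and |w| ≥ p.
Write w = xyz as guaranteed by the lemma, with |xy| ≤ p and y is nonempty.
The first p characters of w are a's, so xy (and hence y) consists only of a's. Write y = a^k, 1 ≤ k ≤ p.
Since 1 ≤ k ≤ p, k divides p!; set t = 1 + p!/k. Then xy^t z has p + (p!/k)·k = p + p! copies of a. Now the a-count is p+p! and (b-count)-2 = (p+p!+2)-2 = p+p!, so i+2 ≠ j fails. So xy^t z = a^{p+p!} b^{p+p!+2} ∉ L.
Contradiction. Therefore L is not regular.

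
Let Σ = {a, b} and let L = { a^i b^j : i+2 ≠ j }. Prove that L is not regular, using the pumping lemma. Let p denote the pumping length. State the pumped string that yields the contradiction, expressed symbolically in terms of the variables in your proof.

Suppose for contradiction that L is regular, and let p be the pumping length.
Choose w = a^p b^{p+p!+2}. Since p ≠ (p+p!+2)-2 = p+p!, w ∈ L; and |w| ≥ p.
By the pumping lemma, w = xyz with |xy| ≤ p and |y| ≥ 1.
Because |xy| ≤ p and w begins with p copies of a, we have y = a^k with 1 ≤ k ≤ p.
Since 1 ≤ k ≤ p, k divides p!; set t = 1 + p!/k. Then xy^t z has p + (p!/k)·k = p + p! copies of a. Now the a-count is p+p! and (b-count)-2 = (p+p!+2)-2 = p+p!, so i+2 ≠ j fails. So xy^t z = a^{p+p!} b^{p+p!+2} ∉ L.
This contradicts the pumping lemma, so L is not regular.

a^{p+p!} b^{p+p!+2}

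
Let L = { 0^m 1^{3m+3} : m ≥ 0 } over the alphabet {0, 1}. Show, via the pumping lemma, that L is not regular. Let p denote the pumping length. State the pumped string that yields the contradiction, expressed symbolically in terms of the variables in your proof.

0^{p+k} 1^{3p+3}

Assume L is regular; let p be its pumping constant.
Take w = 0^p 1^{3p+3}. Then w ∈ L and |w| = 4p+3 ≥ p.
Write w = xyz as guaranteed by the lemma, with |xy| ≤ p and y is nonempty.
Since the first p symbols of w are all 0's and |xy| ≤ p, y lies entirely in the leading 0-block: y = 0^k for some k with 1 ≤ k ≤ p.
Pump with i = 2: xy^2z = 0^{p+k} 1^{3p+3}. For this to lie in L we would need 3p+3 = 3(p+k)+3, which forces k = 0. But k ≥ 1, so xy^2z ∉ L.
This is a contradiction; hence L is not regular.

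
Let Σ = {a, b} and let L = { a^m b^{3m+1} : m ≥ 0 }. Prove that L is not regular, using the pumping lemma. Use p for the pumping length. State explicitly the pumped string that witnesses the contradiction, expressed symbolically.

a^{p+k} b^{3p+1}

Assume L is regular; let p be its pumping constant.
Let w = a^p b^{3p+1} ∈ L; note |w| = 4p+1 ≥ p.
The pumping lemma gives a decomposition w = xyz where |xy| ≤ p and |y| ≥ 1.
Because |xy| ≤ p and w begins with p copies of a, we have y = a^k with 1 ≤ k ≤ p.
Pump with i = 2: xy^2z = a^{p+k} b^{3p+1}. For this to lie in L we would need 3p+1 = 3(p+k)+1, which forces k = 0. But k ≥ 1, so xy^2z ∉ L.
This is a contradiction; hence L is not regular.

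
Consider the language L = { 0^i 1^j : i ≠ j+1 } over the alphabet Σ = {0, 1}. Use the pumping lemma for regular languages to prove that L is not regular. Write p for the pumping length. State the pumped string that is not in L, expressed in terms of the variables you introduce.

Assume L is regular. Let p be the pumping length given by the pumping lemma.
Choose w = 0^p 1^{p+p!-1}. Since p ≠ (p+p!-1)+1 = p+p!, w ∈ L; and |w| ≥ p.
By the pumping lemma, w = xyz with |xy| ≤ p and |y| ≥ 1.
The first p characters of w are 0's, so xy (and hence y) consists only of 0's. Write y = 0^k, 1 ≤ k ≤ p.
Since 1 ≤ k ≤ p, k divides p!; set t = 1 + p!/k. Then xy^t z has p + (p!/k)·k = p + p! copies of 0. Now the 0-count is p+p! and (1-count)+1 = (p+p!-1)+1 = p+p!, so i ≠ j+1 fails. So xy^t z = 0^{p+p!} 1^{p+p!-1} ∉ L.
This contradicts the pumping lemma, so L is not regular.

0^{p+p!} 1^{p+p!-1}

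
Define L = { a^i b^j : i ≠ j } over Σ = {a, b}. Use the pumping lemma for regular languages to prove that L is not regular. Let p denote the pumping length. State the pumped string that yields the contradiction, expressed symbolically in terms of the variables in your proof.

a^{p+p!} b^{p+p!}

Toward a contradiction, assume L is regular with pumping length p.
Choose w = a^p b^{p+p!}. Since p ≠ p+p!, w ∈ L; and |w| ≥ p.
By the pumping lemma, w = xyz with |xy| ≤ p and |y| > 0.
The first p characters of w are a's, so xy (and hence y) consists only of a's. Write y = a^k, 1 ≤ k ≤ p.
Since 1 ≤ k ≤ p, k divides p!; set t = 1 + p!/k. Then xy^t z has p + (p!/k)·k = p + p! copies of a. Now the a-count equals the b-count, so i ≠ j fails. So xy^t z = a^{p+p!} b^{p+p!} ∉ L.
This contradicts the pumping lemma, so L is not regular.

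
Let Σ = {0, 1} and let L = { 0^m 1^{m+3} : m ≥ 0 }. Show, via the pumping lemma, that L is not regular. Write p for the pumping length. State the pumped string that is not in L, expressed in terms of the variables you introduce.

Assume L is regular; let p be its pumping constant.
Choose w = 0^p 1^{p+3}, which is in L with |w| = 2p+3 ≥ p.
Write w = xyz as guaranteed by the lemma, with |xy| ≤ p and |y| ≥ 1.
The first p characters of w are 0's, so xy (and hence y) consists only of 0's. Write y = 0^k, 1 ≤ k ≤ p.
Pump with i = 2: xy^2z = 0^{p+k} 1^{p+3}. For this to lie in L we would need p+3 = (p+k)+3, which forces k = 0. But k ≥ 1, so xy^2z ∉ L.
This contradicts the pumping lemma, so L is not regular.

0^{p+k} 1^{p+3}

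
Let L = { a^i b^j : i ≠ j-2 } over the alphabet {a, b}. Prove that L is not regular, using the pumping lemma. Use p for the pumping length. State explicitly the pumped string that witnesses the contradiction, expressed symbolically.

a^{p+p!} b^{p+p!+2}

Toward a contradiction, assume L is regular with pumping length p.
Choose w = a^p b^{p+p!+2}. Since p ≠ (p+p!+2)-2 = p+p!, w ∈ L; and |w| ≥ p.
By the pumping lemma, w = xyz with |xy| ≤ p and |y| > 0.
Because |xy| ≤ p and w begins with p copies of a, we have y = a^k with 1 ≤ k ≤ p.
Since 1 ≤ k ≤ p, k divides p!; set t = 1 + p!/k. Then xy^t z has p + (p!/k)·k = p + p! copies of a. Now the a-count is p+p! and (b-count)-2 = (p+p!+2)-2 = p+p!, so i ≠ j-2 fails. So xy^t z = a^{p+p!} b^{p+p!+2} ∉ L.
This is a contradiction; hence L is not regular.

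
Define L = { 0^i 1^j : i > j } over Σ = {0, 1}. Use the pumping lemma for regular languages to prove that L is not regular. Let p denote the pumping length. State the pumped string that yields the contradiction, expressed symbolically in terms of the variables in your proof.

0^{p+1-k} 1^p

Assume L is regular. Let p be the pumping length given by the pumping lemma.
Choose w = 0^{p+1} 1^p ∈ L, with |w| = 2p+1 ≥ p.
Write w = xyz as guaranteed by the lemma, with |xy| ≤ p and y is nonempty.
Since the first p symbols of w are all 0's and |xy| ≤ p, y lies entirely in the leading 0-block: y = 0^k for some k with 1 ≤ k ≤ p.
Consider xy^0z = xz = 0^{p+1-k} 1^p. Since k ≥ 1, the 0-count p+1-k is at most p, so i > j fails; thus xz ∉ L.
This is a contradiction; hence L is not regular.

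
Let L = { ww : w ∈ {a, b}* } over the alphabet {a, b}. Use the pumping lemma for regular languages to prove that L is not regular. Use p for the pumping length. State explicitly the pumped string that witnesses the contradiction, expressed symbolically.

a^{p+k} b^p a^p b^p

Toward a contradiction, assume L is regular with pumping length p.
Take w = a^p b^p a^p b^p = uu where u = a^pb^p; then w ∈ L and |w| = 4p ≥ p.
The pumping lemma gives a decomposition w = xyz where |xy| ≤ p and y is nonempty.
Because |xy| ≤ p and w begins with p copies of a, we have y = a^k with 1 ≤ k ≤ p.
Pump with i = 2: xy^2z = a^{p+k} b^p a^p b^p, of length 4p+k. Suppose this equals vv. The string starts with a and ends with b, so v does too; thus the boundary between the two copies of v is a b→a transition. There is exactly one such transition, at position 2p+k, so |v| = 2p+k and |vv| = 4p+2k ≠ 4p+k since k ≥ 1. So xy^2z ∉ L.
Contradiction. Therefore L is not regular.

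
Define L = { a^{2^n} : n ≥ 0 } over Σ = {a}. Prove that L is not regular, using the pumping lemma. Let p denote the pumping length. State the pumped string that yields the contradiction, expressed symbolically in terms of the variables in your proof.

Suppose for contradiction that L is regular, and let p be the pumping length.
Take w = a^{2^p} ∈ L with |w| = 2^p ≥ p.
By the pumping lemma, w = xyz with |xy| ≤ p and |y| ≥ 1.
Then y = a^k for some k with 1 ≤ k ≤ p.
Pump with i = 2: xy^2z = a^{2^p+k}. Since 1 ≤ k ≤ p < 2^p, we have 2^p < 2^p+k < 2^{p+1}, so 2^p+k is not a power of 2. So xy^2z ∉ L.
This is a contradiction; hence L is not regular.

a^{2^p+k}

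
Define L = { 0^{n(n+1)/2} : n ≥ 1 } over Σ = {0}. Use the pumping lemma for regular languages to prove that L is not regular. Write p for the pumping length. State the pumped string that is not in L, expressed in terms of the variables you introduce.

0^{p(p+1)/2+k}

Suppose for contradiction that L is regular, and let p be the pumping length.
Take w = 0^{p(p+1)/2} ∈ L with |w| = p(p+1)/2 ≥ p.
The pumping lemma gives a decomposition w = xyz where |xy| ≤ p and |y| ≥ 1.
Then y = 0^k for some k with 1 ≤ k ≤ p.
Pump with i = 2: xy^2z = 0^{p(p+1)/2+k}. Since 1 ≤ k ≤ p, p(p+1)/2 < p(p+1)/2+k ≤ p(p+1)/2+p < (p+1)(p+2)/2, so p(p+1)/2+k is strictly between consecutive triangular numbers. So xy^2z ∉ L.
Contradiction. Therefore L is not regular.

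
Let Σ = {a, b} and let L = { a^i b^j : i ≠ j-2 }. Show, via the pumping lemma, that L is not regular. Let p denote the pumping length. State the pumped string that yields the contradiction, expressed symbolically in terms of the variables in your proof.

a^{p+p!} b^{p+p!+2}

Assume L is regular. Let p be the pumping length given by the pumping lemma.
Choose w = a^p b^{p+p!+2}. Since p ≠ (p+p!+2)-2 = p+p!, w ∈ L; and |w| ≥ p.
By the pumping lemma, w = xyz with |xy| ≤ p and y is nonempty.
The first p characters of w are a's, so xy (and hence y) consists only of a's. Write y = a^k, 1 ≤ k ≤ p.
Since 1 ≤ k ≤ p, k divides p!; set t = 1 + p!/k. Then xy^t z has p + (p!/k)·k = p + p! copies of a. Now the a-count is p+p! and (b-count)-2 = (p+p!+2)-2 = p+p!, so i ≠ j-2 fails. So xy^t z = a^{p+p!} b^{p+p!+2} ∉ L.
This is a contradiction; hence L is not regular.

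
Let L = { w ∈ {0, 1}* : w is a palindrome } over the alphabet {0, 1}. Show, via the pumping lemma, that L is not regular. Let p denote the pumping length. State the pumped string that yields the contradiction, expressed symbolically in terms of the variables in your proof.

0^{p+k} 1 0^p

Suppose for contradiction that L is regular, and let p be the pumping length.
Take w = 0^p 1 0^p, a palindrome of length 2p+1 ≥ p.
By the pumping lemma, w = xyz with |xy| ≤ p and |y| > 0.
The first p characters of w are 0's, so xy (and hence y) consists only of 0's. Write y = 0^k, 1 ≤ k ≤ p.
Pump with i = 2: xy^2z = 0^{p+k} 1 0^p. Its reverse is 0^p 1 0^{p+k}, which differs from xy^2z since k ≥ 1. So xy^2z is not a palindrome and xy^2z ∉ L.
This is a contradiction; hence L is not regular.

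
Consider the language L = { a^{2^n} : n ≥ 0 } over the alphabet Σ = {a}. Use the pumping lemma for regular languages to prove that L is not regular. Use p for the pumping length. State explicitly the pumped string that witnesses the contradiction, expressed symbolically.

a^{2^p+k}

Toward a contradiction, assume L is regular with pumping length p.
Take w = a^{2^p} ∈ L with |w| = 2^p ≥ p.
By the pumping lemma, w = xyz with |xy| ≤ p and |y| ≥ 1.
Then y = a^k for some k with 1 ≤ k ≤ p.
Pump with i = 2: xy^2z = a^{2^p+k}. Since 1 ≤ k ≤ p < 2^p, we have 2^p < 2^p+k < 2^{p+1}, so 2^p+k is not a power of 2. So xy^2z ∉ L.
This is a contradiction; hence L is not regular.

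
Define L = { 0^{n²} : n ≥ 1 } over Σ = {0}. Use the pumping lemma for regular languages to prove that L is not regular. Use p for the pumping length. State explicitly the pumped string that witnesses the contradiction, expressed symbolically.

Assume L is regular. Let p be the pumping length given by the pumping lemma.
Take w = 0^{p²} ∈ L with |w| = p² ≥ p.
The pumping lemma gives a decomposition w = xyz where |xy| ≤ p and |y| ≥ 1.
Then y = 0^k for some k with 1 ≤ k ≤ p.
Pump with i = 2: xy^2z = 0^{p²+k}. Since 1 ≤ k ≤ p, p² < p²+k ≤ p²+p < (p+1)², so p²+k lies strictly between consecutive squares and is not a perfect square. So xy^2z ∉ L.
This contradicts the pumping lemma, so L is not regular.

0^{p²+k}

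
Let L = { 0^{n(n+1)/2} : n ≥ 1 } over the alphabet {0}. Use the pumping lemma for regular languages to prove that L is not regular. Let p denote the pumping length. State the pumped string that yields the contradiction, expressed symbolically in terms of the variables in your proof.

0^{p(p+1)/2+k}

Assume L is regular; let p be its pumping constant.
Take w = 0^{p(p+1)/2} ∈ L with |w| = p(p+1)/2 ≥ p.
The pumping lemma gives a decomposition w = xyz where |xy| ≤ p and |y| > 0.
Then y = 0^k for some k with 1 ≤ k ≤ p.
Pump with i = 2: xy^2z = 0^{p(p+1)/2+k}. Since 1 ≤ k ≤ p, p(p+1)/2 < p(p+1)/2+k ≤ p(p+1)/2+p < (p+1)(p+2)/2, so p(p+1)/2+k is strictly between consecutive triangular numbers. So xy^2z ∉ L.
Contradiction. Therefore L is not regular.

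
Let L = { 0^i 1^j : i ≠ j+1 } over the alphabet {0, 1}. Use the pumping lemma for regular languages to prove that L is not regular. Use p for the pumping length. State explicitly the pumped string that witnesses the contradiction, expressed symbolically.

0^{p+p!} 1^{p+p!-1}

Assume L is regular. Let p be the pumping length given by the pumping lemma.
Choose w = 0^p 1^{p+p!-1}. Since p ≠ (p+p!-1)+1 = p+p!, w ∈ L; and |w| ≥ p.
By the pumping lemma, w = xyz with |xy| ≤ p and |y| ≥ 1.
Since the first p symbols of w are all 0's and |xy| ≤ p, y lies entirely in the leading 0-block: y = 0^k for some k with 1 ≤ k ≤ p.
Since 1 ≤ k ≤ p, k divides p!; set t = 1 + p!/k. Then xy^t z has p + (p!/k)·k = p + p! copies of 0. Now the 0-count is p+p! and (1-count)+1 = (p+p!-1)+1 = p+p!, so i ≠ j+1 fails. So xy^t z = 0^{p+p!} 1^{p+p!-1} ∉ L.
This contradicts the pumping lemma, so L is not regular.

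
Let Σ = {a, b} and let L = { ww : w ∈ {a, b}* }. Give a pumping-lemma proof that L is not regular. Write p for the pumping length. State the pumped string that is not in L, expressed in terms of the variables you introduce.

Assume L is regular. Let p be the pumping length given by the pumping lemma.
Take w = a^p b^p a^p b^p = uu where u = a^pb^p; then w ∈ L and |w| = 4p ≥ p.
By the pumping lemma, w = xyz with |xy| ≤ p and y is nonempty.
Since the first p symbols of w are all a's and |xy| ≤ p, y lies entirely in the leading a-block: y = a^k for some k with 1 ≤ k ≤ p.
Pump with i = 2: xy^2z = a^{p+k} b^p a^p b^p, of length 4p+k. Suppose this equals vv. The string starts with a and ends with b, so v does too; thus the boundary between the two copies of v is a b→a transition. There is exactly one such transition, at position 2p+k, so |v| = 2p+k and |vv| = 4p+2k ≠ 4p+k since k ≥ 1. So xy^2z ∉ L.
This is a contradiction; hence L is not regular.

a^{p+k} b^p a^p b^p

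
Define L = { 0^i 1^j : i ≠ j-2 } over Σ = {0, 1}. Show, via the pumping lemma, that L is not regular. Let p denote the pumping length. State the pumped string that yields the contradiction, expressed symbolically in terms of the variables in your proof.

0^{p+p!} 1^{p+p!+2}

Suppose for contradiction that L is regular, and let p be the pumping length.
Choose w = 0^p 1^{p+p!+2}. Since p ≠ (p+p!+2)-2 = p+p!, w ∈ L; and |w| ≥ p.
The pumping lemma gives a decomposition w = xyz where |xy| ≤ p and y is nonempty.
The first p characters of w are 0's, so xy (and hence y) consists only of 0's. Write y = 0^k, 1 ≤ k ≤ p.
Since 1 ≤ k ≤ p, k divides p!; set t = 1 + p!/k. Then xy^t z has p + (p!/k)·k = p + p! copies of 0. Now the 0-count is p+p! and (1-count)-2 = (p+p!+2)-2 = p+p!, so i ≠ j-2 fails. So xy^t z = 0^{p+p!} 1^{p+p!+2} ∉ L.
This is a contradiction; hence L is not regular.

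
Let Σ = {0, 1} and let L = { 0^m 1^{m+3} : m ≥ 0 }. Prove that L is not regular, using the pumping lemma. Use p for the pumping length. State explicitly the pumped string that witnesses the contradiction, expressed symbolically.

Assume L is regular; let p be its pumping constant.
Take w = 0^p 1^{p+3}. Then w ∈ L and |w| = 2p+3 ≥ p.
Write w = xyz as guaranteed by the lemma, with |xy| ≤ p and |y| ≥ 1.
Since the first p symbols of w are all 0's and |xy| ≤ p, y lies entirely in the leading 0-block: y = 0^k for some k with 1 ≤ k ≤ p.
Pump with i = 2: xy^2z = 0^{p+k} 1^{p+3}. For this to lie in L we would need p+3 = (p+k)+3, which forces k = 0. But k ≥ 1, so xy^2z ∉ L.
This contradicts the pumping lemma, so L is not regular.

0^{p+k} 1^{p+3}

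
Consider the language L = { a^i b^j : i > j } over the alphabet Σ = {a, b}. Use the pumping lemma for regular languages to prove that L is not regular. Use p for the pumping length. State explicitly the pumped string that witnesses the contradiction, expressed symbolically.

a^{p+1-k} b^p

Toward a contradiction, assume L is regular with pumping length p.
Choose w = a^{p+1} b^p ∈ L, with |w| = 2p+1 ≥ p.
By the pumping lemma, w = xyz with |xy| ≤ p and y is nonempty.
Since the first p symbols of w are all a's and |xy| ≤ p, y lies entirely in the leading a-block: y = a^k for some k with 1 ≤ k ≤ p.
Consider xy^0z = xz = a^{p+1-k} b^p. Since k ≥ 1, the a-count p+1-k is at most p, so i > j fails; thus xz ∉ L.
Contradiction. Therefore L is not regular.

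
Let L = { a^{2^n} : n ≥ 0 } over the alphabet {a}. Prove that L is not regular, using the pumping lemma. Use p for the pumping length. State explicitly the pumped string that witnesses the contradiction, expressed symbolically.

Suppose for contradiction that L is regular, and let p be the pumping length.
Take w = a^{2^p} ∈ L with |w| = 2^p ≥ p.
The pumping lemma gives a decomposition w = xyz where |xy| ≤ p and |y| > 0.
Then y = a^k for some k with 1 ≤ k ≤ p.
Pump with i = 2: xy^2z = a^{2^p+k}. Since 1 ≤ k ≤ p < 2^p, we have 2^p < 2^p+k < 2^{p+1}, so 2^p+k is not a power of 2. So xy^2z ∉ L.
This is a contradiction; hence L is not regular.

a^{2^p+k}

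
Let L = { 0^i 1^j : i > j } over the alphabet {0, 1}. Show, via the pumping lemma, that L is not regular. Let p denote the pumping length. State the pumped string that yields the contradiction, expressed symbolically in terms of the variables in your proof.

0^{p+1-k} 1^p

Assume L is regular. Let p be the pumping length given by the pumping lemma.
Choose w = 0^{p+1} 1^p ∈ L, with |w| = 2p+1 ≥ p.
Write w = xyz as guaranteed by the lemma, with |xy| ≤ p and y is nonempty.
The first p characters of w are 0's, so xy (and hence y) consists only of 0's. Write y = 0^k, 1 ≤ k ≤ p.
Consider xy^0z = xz = 0^{p+1-k} 1^p. Since k ≥ 1, the 0-count p+1-k is at most p, so i > j fails; thus xz ∉ L.
Contradiction. Therefore L is not regular.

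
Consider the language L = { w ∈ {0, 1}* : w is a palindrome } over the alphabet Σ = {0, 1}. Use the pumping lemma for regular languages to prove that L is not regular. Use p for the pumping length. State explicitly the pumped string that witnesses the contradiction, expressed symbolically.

Suppose for contradiction that L is regular, and let p be the pumping length.
Take w = 0^p 1 0^p, a palindrome of length 2p+1 ≥ p.
Write w = xyz as guaranteed by the lemma, with |xy| ≤ p and |y| > 0.
The first p characters of w are 0's, so xy (and hence y) consists only of 0's. Write y = 0^k, 1 ≤ k ≤ p.
Pump with i = 2: xy^2z = 0^{p+k} 1 0^p. Its reverse is 0^p 1 0^{p+k}, which differs from xy^2z since k ≥ 1. So xy^2z is not a palindrome and xy^2z ∉ L.
This contradicts the pumping lemma, so L is not regular.

0^{p+k} 1 0^p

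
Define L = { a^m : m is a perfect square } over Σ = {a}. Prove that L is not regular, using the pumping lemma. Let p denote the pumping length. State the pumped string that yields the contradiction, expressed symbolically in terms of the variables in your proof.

a^{p²+k}

Toward a contradiction, assume L is regular with pumping length p.
Take w = a^{p²} ∈ L with |w| = p² ≥ p.
The pumping lemma gives a decomposition w = xyz where |xy| ≤ p and |y| ≥ 1.
Then y = a^k for some k with 1 ≤ k ≤ p.
Pump with i = 2: xy^2z = a^{p²+k}. Since 1 ≤ k ≤ p, p² < p²+k ≤ p²+p < (p+1)², so p²+k lies strictly between consecutive squares and is not a perfect square. So xy^2z ∉ L.
This is a contradiction; hence L is not regular.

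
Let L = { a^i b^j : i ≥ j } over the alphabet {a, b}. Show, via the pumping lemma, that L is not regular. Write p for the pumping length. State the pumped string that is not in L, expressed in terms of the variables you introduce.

Assume L is regular. Let p be the pumping length given by the pumping lemma.
Choose w = a^p b^p ∈ L, with |w| = 2p ≥ p.
By the pumping lemma, w = xyz with |xy| ≤ p and y is nonempty.
The first p characters of w are a's, so xy (and hence y) consists only of a's. Write y = a^k, 1 ≤ k ≤ p.
Consider xy^0z = xz = a^{p-k} b^p. Since k ≥ 1, the a-count p-k is less than p, so i ≥ j fails; thus xz ∉ L.
This is a contradiction; hence L is not regular.

a^{p-k} b^p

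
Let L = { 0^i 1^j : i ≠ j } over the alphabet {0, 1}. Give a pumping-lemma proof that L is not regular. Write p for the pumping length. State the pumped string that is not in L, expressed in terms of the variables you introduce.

Toward a contradiction, assume L is regular with pumping length p.
Choose w = 0^p 1^{p+p!}. Since p ≠ p+p!, w ∈ L; and |w| ≥ p.
Write w = xyz as guaranteed by the lemma, with |xy| ≤ p and |y| > 0.
Since the first p symbols of w are all 0's and |xy| ≤ p, y lies entirely in the leading 0-block: y = 0^k for some k with 1 ≤ k ≤ p.
Since 1 ≤ k ≤ p, k divides p!; set t = 1 + p!/k. Then xy^t z has p + (p!/k)·k = p + p! copies of 0. Now the 0-count equals the 1-count, so i ≠ j fails. So xy^t z = 0^{p+p!} 1^{p+p!} ∉ L.
This is a contradiction; hence L is not regular.

0^{p+p!} 1^{p+p!}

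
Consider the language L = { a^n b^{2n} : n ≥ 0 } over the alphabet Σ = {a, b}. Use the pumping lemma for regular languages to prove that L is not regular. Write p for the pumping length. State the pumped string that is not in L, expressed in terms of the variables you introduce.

Toward a contradiction, assume L is regular with pumping length p.
Let w = a^p b^{2p} ∈ L; note |w| = 3p ≥ p.
Write w = xyz as guaranteed by the lemma, with |xy| ≤ p and |y| ≥ 1.
The first p characters of w are a's, so xy (and hence y) consists only of a's. Write y = a^k, 1 ≤ k ≤ p.
Pump with i = 2: xy^2z = a^{p+k} b^{2p}. For this to lie in L we would need 2p = 2(p+k), which forces k = 0. But k ≥ 1, so xy^2z ∉ L.
Contradiction. Therefore L is not regular.

a^{p+k} b^{2p}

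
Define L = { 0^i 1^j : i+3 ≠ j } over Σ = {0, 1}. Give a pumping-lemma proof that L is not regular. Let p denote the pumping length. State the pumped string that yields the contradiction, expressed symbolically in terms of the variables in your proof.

Suppose for contradiction that L is regular, and let p be the pumping length.
Choose w = 0^p 1^{p+p!+3}. Since p ≠ (p+p!+3)-3 = p+p!, w ∈ L; and |w| ≥ p.
By the pumping lemma, w = xyz with |xy| ≤ p and y is nonempty.
The first p characters of w are 0's, so xy (and hence y) consists only of 0's. Write y = 0^k, 1 ≤ k ≤ p.
Since 1 ≤ k ≤ p, k divides p!; set t = 1 + p!/k. Then xy^t z has p + (p!/k)·k = p + p! copies of 0. Now the 0-count is p+p! and (1-count)-3 = (p+p!+3)-3 = p+p!, so i+3 ≠ j fails. So xy^t z = 0^{p+p!} 1^{p+p!+3} ∉ L.
This is a contradiction; hence L is not regular.

0^{p+p!} 1^{p+p!+3}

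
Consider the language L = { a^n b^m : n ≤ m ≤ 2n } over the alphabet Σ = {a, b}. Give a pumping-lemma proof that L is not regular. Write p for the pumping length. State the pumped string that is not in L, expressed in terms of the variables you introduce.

a^{p+k} b^p

Toward a contradiction, assume L is regular with pumping length p.
Take w = a^p b^p ∈ L (since p ≤ p ≤ 2p), with |w| = 2p ≥ p.
The pumping lemma gives a decomposition w = xyz where |xy| ≤ p and y is nonempty.
Since the first p symbols of w are all a's and |xy| ≤ p, y lies entirely in the leading a-block: y = a^k for some k with 1 ≤ k ≤ p.
Pump with i = 2: xy^2z = a^{p+k} b^p. Now n = p+k > p = m, so the condition n ≤ m fails. Thus xy^2z ∉ L.
This is a contradiction; hence L is not regular.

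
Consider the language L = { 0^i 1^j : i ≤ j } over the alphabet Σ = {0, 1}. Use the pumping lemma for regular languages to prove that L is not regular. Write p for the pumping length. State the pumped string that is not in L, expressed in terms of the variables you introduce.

Suppose for contradiction that L is regular, and let p be the pumping length.
Choose w = 0^p 1^p ∈ L, with |w| = 2p ≥ p.
The pumping lemma gives a decomposition w = xyz where |xy| ≤ p and y is nonempty.
Because |xy| ≤ p and w begins with p copies of 0, we have y = 0^k with 1 ≤ k ≤ p.
Consider xy^2z = 0^{p+k} 1^p. Since k ≥ 1, the 0-count p+k exceeds the 1-count p, so i ≤ j fails; thus xy^2z ∉ L.
This contradicts the pumping lemma, so L is not regular.

0^{p+k} 1^p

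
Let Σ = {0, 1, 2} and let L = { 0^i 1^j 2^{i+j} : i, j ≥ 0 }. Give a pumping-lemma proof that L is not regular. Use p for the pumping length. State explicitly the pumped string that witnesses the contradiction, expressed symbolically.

0^{p+k} 1^p 2^{2p}

Toward a contradiction, assume L is regular with pumping length p.
Take w = 0^p 1^p 2^{2p} ∈ L (with i=j=p, i+j=2p), |w| = 4p ≥ p.
Write w = xyz as guaranteed by the lemma, with |xy| ≤ p and |y| ≥ 1.
Since the first p symbols of w are all 0's and |xy| ≤ p, y lies entirely in the leading 0-block: y = 0^k for some k with 1 ≤ k ≤ p.
Consider xy^2z = 0^{p+k} 1^p 2^{2p}. Now the 0- and 1-counts sum to 2p+k, but the 2-count is 2p ≠ 2p+k. So xy^2z ∉ L.
Contradiction. Therefore L is not regular.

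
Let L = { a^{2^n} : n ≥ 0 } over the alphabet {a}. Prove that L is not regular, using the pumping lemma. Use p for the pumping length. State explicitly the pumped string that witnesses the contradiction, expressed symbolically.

a^{2^p+k}

Toward a contradiction, assume L is regular with pumping length p.
Take w = a^{2^p} ∈ L with |w| = 2^p ≥ p.
Write w = xyz as guaranteed by the lemma, with |xy| ≤ p and |y| > 0.
Then y = a^k for some k with 1 ≤ k ≤ p.
Pump with i = 2: xy^2z = a^{2^p+k}. Since 1 ≤ k ≤ p < 2^p, we have 2^p < 2^p+k < 2^{p+1}, so 2^p+k is not a power of 2. So xy^2z ∉ L.
Contradiction. Therefore L is not regular.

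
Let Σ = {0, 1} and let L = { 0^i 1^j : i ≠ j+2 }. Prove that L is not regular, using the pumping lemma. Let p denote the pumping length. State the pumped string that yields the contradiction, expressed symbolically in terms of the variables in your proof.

Assume L is regular. Let p be the pumping length given by the pumping lemma.
Choose w = 0^p 1^{p+p!-2}. Since p ≠ (p+p!-2)+2 = p+p!, w ∈ L; and |w| ≥ p.
By the pumping lemma, w = xyz with |xy| ≤ p and |y| ≥ 1.
Because |xy| ≤ p and w begins with p copies of 0, we have y = 0^k with 1 ≤ k ≤ p.
Since 1 ≤ k ≤ p, k divides p!; set t = 1 + p!/k. Then xy^t z has p + (p!/k)·k = p + p! copies of 0. Now the 0-count is p+p! and (1-count)+2 = (p+p!-2)+2 = p+p!, so i ≠ j+2 fails. So xy^t z = 0^{p+p!} 1^{p+p!-2} ∉ L.
This contradicts the pumping lemma, so L is not regular.

0^{p+p!} 1^{p+p!-2}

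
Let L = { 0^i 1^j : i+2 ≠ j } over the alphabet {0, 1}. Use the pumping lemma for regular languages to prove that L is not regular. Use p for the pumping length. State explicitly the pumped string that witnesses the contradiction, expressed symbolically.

Assume L is regular; let p be its pumping constant.
Choose w = 0^p 1^{p+p!+2}. Since p ≠ (p+p!+2)-2 = p+p!, w ∈ L; and |w| ≥ p.
Write w = xyz as guaranteed by the lemma, with |xy| ≤ p and |y| ≥ 1.
Because |xy| ≤ p and w begins with p copies of 0, we have y = 0^k with 1 ≤ k ≤ p.
Since 1 ≤ k ≤ p, k divides p!; set t = 1 + p!/k. Then xy^t z has p + (p!/k)·k = p + p! copies of 0. Now the 0-count is p+p! and (1-count)-2 = (p+p!+2)-2 = p+p!, so i+2 ≠ j fails. So xy^t z = 0^{p+p!} 1^{p+p!+2} ∉ L.
This is a contradiction; hence L is not regular.

0^{p+p!} 1^{p+p!+2}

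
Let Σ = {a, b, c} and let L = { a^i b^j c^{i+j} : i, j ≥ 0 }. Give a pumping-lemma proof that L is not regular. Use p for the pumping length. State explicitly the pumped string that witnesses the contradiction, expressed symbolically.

Suppose for contradiction that L is regular, and let p be the pumping length.
Take w = a^p b^p c^{2p} ∈ L (with i=j=p, i+j=2p), |w| = 4p ≥ p.
By the pumping lemma, w = xyz with |xy| ≤ p and |y| > 0.
Because |xy| ≤ p and w begins with p copies of a, we have y = a^k with 1 ≤ k ≤ p.
Consider xy^2z = a^{p+k} b^p c^{2p}. Now the a- and b-counts sum to 2p+k, but the c-count is 2p ≠ 2p+k. So xy^2z ∉ L.
This contradicts the pumping lemma, so L is not regular.

a^{p+k} b^p c^{2p}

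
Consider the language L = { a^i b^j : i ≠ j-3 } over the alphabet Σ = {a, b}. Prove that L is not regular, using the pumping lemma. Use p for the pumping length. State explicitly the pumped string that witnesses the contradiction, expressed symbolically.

Assume L is regular; let p be its pumping constant.
Choose w = a^p b^{p+p!+3}. Since p ≠ (p+p!+3)-3 = p+p!, w ∈ L; and |w| ≥ p.
Write w = xyz as guaranteed by the lemma, with |xy| ≤ p and y is nonempty.
Since the first p symbols of w are all a's and |xy| ≤ p, y lies entirely in the leading a-block: y = a^k for some k with 1 ≤ k ≤ p.
Since 1 ≤ k ≤ p, k divides p!; set t = 1 + p!/k. Then xy^t z has p + (p!/k)·k = p + p! copies of a. Now the a-count is p+p! and (b-count)-3 = (p+p!+3)-3 = p+p!, so i ≠ j-3 fails. So xy^t z = a^{p+p!} b^{p+p!+3} ∉ L.
This is a contradiction; hence L is not regular.

a^{p+p!} b^{p+p!+3}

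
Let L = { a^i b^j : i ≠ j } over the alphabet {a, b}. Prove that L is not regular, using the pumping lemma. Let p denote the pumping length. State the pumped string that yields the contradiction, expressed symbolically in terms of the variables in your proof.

a^{p+p!} b^{p+p!}

Toward a contradiction, assume L is regular with pumping length p.
Choose w = a^p b^{p+p!}. Since p ≠ p+p!, w ∈ L; and |w| ≥ p.
By the pumping lemma, w = xyz with |xy| ≤ p and y is nonempty.
Since the first p symbols of w are all a's and |xy| ≤ p, y lies entirely in the leading a-block: y = a^k for some k with 1 ≤ k ≤ p.
Since 1 ≤ k ≤ p, k divides p!; set t = 1 + p!/k. Then xy^t z has p + (p!/k)·k = p + p! copies of a. Now the a-count equals the b-count, so i ≠ j fails. So xy^t z = a^{p+p!} b^{p+p!} ∉ L.
This contradicts the pumping lemma, so L is not regular.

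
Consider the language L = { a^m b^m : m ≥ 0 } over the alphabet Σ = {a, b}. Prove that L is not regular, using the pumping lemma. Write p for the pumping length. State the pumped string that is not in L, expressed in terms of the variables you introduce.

a^{p+k} b^p

Assume L is regular; let p be its pumping constant.
Choose w = a^p b^p, which is in L with |w| = 2p ≥ p.
The pumping lemma gives a decomposition w = xyz where |xy| ≤ p and y is nonempty.
The first p characters of w are a's, so xy (and hence y) consists only of a's. Write y = a^k, 1 ≤ k ≤ p.
Pump with i = 2: xy^2z = a^{p+k} b^p. For this to lie in L we would need p = p+k, which forces k = 0. But k ≥ 1, so xy^2z ∉ L.
This is a contradiction; hence L is not regular.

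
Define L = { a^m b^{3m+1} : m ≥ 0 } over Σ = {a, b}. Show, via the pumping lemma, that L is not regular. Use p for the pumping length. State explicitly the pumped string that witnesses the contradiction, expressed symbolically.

a^{p+k} b^{3p+1}

Assume L is regular. Let p be the pumping length given by the pumping lemma.
Take w = a^p b^{3p+1}. Then w ∈ L and |w| = 4p+1 ≥ p.
The pumping lemma gives a decomposition w = xyz where |xy| ≤ p and |y| > 0.
Since the first p symbols of w are all a's and |xy| ≤ p, y lies entirely in the leading a-block: y = a^k for some k with 1 ≤ k ≤ p.
Pump with i = 2: xy^2z = a^{p+k} b^{3p+1}. For this to lie in L we would need 3p+1 = 3(p+k)+1, which forces k = 0. But k ≥ 1, so xy^2z ∉ L.
This contradicts the pumping lemma, so L is not regular.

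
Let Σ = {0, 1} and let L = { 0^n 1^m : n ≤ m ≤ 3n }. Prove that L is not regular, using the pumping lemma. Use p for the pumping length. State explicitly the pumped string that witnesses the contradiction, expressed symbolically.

Suppose for contradiction that L is regular, and let p be the pumping length.
Take w = 0^p 1^p ∈ L (since p ≤ p ≤ 3p), with |w| = 2p ≥ p.
By the pumping lemma, w = xyz with |xy| ≤ p and y is nonempty.
The first p characters of w are 0's, so xy (and hence y) consists only of 0's. Write y = 0^k, 1 ≤ k ≤ p.
Pump with i = 2: xy^2z = 0^{p+k} 1^p. Now n = p+k > p = m, so the condition n ≤ m fails. Thus xy^2z ∉ L.
This is a contradiction; hence L is not regular.

0^{p+k} 1^p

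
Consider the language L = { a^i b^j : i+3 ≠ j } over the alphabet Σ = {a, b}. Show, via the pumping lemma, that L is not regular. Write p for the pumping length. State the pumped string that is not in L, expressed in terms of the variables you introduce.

Suppose for contradiction that L is regular, and let p be the pumping length.
Choose w = a^p b^{p+p!+3}. Since p ≠ (p+p!+3)-3 = p+p!, w ∈ L; and |w| ≥ p.
By the pumping lemma, w = xyz with |xy| ≤ p and |y| > 0.
Because |xy| ≤ p and w begins with p copies of a, we have y = a^k with 1 ≤ k ≤ p.
Since 1 ≤ k ≤ p, k divides p!; set t = 1 + p!/k. Then xy^t z has p + (p!/k)·k = p + p! copies of a. Now the a-count is p+p! and (b-count)-3 = (p+p!+3)-3 = p+p!, so i+3 ≠ j fails. So xy^t z = a^{p+p!} b^{p+p!+3} ∉ L.
This contradicts the pumping lemma, so L is not regular.

a^{p+p!} b^{p+p!+3}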